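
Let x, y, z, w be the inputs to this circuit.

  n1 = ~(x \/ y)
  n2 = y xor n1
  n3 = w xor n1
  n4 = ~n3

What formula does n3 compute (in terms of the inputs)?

w xor (~(x \/ y))

n1 = ~(x \/ y)
n3 = w xor n1 = w xor (~(x \/ y))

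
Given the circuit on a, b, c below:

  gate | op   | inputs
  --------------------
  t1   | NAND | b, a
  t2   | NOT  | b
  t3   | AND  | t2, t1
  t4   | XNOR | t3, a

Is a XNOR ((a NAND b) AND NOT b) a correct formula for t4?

Yes

t1 = b NAND a
t2 = NOT b
t3 = t2 AND t1 = NOT b AND (b NAND a)
t4 = t3 XNOR a = (NOT b AND (b NAND a)) XNOR a
At a=0, b=0, c=0: circuit gives 0, formula gives 0.
At a=0, b=1, c=0: circuit gives 1, formula gives 1.
Agrees on all 8 inputs.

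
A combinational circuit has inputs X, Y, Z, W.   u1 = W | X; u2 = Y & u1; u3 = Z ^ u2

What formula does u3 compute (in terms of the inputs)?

u1 = W | X
u2 = Y & u1 = Y & (W | X)
u3 = Z ^ u2 = Z ^ (Y & (W | X))

Z ^ (Y & (W | X))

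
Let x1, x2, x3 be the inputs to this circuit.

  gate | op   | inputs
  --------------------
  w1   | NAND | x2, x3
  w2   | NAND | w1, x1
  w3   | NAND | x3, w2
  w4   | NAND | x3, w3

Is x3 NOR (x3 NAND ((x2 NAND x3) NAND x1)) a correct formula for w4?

w1 = x2 NAND x3
w2 = w1 NAND x1 = (x2 NAND x3) NAND x1
w3 = x3 NAND w2 = x3 NAND ((x2 NAND x3) NAND x1)
w4 = x3 NAND w3 = x3 NAND (x3 NAND ((x2 NAND x3) NAND x1))
At x1=0, x2=0, x3=0: circuit gives 1, formula gives 0.

No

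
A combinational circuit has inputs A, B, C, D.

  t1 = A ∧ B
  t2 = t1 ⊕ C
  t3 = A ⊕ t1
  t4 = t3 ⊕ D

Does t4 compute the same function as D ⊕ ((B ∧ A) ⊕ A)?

t1 = A ∧ B
t3 = A ⊕ t1 = A ⊕ (A ∧ B)
t4 = t3 ⊕ D = (A ⊕ (A ∧ B)) ⊕ D
At A=0, B=0, C=0, D=0: circuit gives 0, formula gives 0.
At A=0, B=0, C=0, D=1: circuit gives 1, formula gives 1.
Agrees on all 16 inputs.

Yes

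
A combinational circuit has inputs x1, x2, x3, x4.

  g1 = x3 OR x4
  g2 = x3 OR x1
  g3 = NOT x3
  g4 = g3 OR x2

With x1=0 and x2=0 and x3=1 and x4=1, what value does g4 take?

0

g3 = NOT 1 = 0
g4 = 0 OR 0 = 0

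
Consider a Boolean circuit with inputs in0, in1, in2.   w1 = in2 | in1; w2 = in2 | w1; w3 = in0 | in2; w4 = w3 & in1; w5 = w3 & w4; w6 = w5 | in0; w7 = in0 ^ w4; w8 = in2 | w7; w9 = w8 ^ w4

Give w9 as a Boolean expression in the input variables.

(in2 | (in0 ^ ((in0 | in2) & in1))) ^ ((in0 | in2) & in1)

w3 = in0 | in2
w4 = w3 & in1 = (in0 | in2) & in1
w7 = in0 ^ w4 = in0 ^ ((in0 | in2) & in1)
w8 = in2 | w7 = in2 | (in0 ^ ((in0 | in2) & in1))
w9 = w8 ^ w4 = (in2 | (in0 ^ ((in0 | in2) & in1))) ^ ((in0 | in2) & in1)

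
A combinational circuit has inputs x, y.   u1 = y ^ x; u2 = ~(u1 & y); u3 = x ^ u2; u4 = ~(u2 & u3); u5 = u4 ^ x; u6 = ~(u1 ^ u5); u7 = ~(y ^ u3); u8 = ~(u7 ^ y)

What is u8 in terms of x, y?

u1 = y ^ x
u2 = ~(u1 & y) = ~((y ^ x) & y)
u3 = x ^ u2 = x ^ (~((y ^ x) & y))
u7 = ~(y ^ u3) = ~(y ^ (x ^ (~((y ^ x) & y))))
u8 = ~(u7 ^ y) = ~((~(y ^ (x ^ (~((y ^ x) & y))))) ^ y)

~((~(y ^ (x ^ (~((y ^ x) & y))))) ^ y)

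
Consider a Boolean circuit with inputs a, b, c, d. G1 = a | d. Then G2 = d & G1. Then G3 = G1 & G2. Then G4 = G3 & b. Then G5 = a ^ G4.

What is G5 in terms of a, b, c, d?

a ^ (((a | d) & (d & (a | d))) & b)

G1 = a | d
G2 = d & G1 = d & (a | d)
G3 = G1 & G2 = (a | d) & (d & (a | d))
G4 = G3 & b = ((a | d) & (d & (a | d))) & b
G5 = a ^ G4 = a ^ (((a | d) & (d & (a | d))) & b)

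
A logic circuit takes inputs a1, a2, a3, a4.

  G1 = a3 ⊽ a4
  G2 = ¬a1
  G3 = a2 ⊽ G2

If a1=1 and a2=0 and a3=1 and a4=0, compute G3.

G2 = ¬1 = 0
G3 = 0 ⊽ 0 = 1

1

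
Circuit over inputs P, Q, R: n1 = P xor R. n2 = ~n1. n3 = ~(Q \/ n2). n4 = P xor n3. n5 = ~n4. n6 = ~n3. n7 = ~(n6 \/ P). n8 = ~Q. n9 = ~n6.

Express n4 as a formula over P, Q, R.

n1 = P xor R
n2 = ~n1 = ~(P xor R)
n3 = ~(Q \/ n2) = ~(Q \/ ~(P xor R))
n4 = P xor n3 = P xor (~(Q \/ ~(P xor R)))

P xor (~(Q \/ ~(P xor R)))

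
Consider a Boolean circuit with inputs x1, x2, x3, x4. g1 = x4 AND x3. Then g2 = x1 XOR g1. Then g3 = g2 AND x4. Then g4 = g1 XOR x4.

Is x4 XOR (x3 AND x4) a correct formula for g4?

g1 = x4 AND x3
g4 = g1 XOR x4 = (x4 AND x3) XOR x4
At x1=0, x2=0, x3=0, x4=0: circuit gives 0, formula gives 0.
At x1=0, x2=0, x3=0, x4=1: circuit gives 1, formula gives 1.
Agrees on all 16 inputs.

Yes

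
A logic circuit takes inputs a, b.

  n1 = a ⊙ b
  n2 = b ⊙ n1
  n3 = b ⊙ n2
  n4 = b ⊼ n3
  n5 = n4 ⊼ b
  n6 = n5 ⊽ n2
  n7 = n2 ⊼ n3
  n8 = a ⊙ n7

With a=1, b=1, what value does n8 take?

n1 = 1 ⊙ 1 = 1
n2 = 1 ⊙ 1 = 1
n3 = 1 ⊙ 1 = 1
n7 = 1 ⊼ 1 = 0
n8 = 1 ⊙ 0 = 0

0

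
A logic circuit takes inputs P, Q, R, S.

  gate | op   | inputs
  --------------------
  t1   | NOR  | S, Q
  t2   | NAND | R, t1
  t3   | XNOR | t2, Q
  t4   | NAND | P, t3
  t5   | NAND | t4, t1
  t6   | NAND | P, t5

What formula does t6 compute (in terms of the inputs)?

P NAND ((P NAND ((R NAND (S NOR Q)) XNOR Q)) NAND (S NOR Q))

t1 = S NOR Q
t2 = R NAND t1 = R NAND (S NOR Q)
t3 = t2 XNOR Q = (R NAND (S NOR Q)) XNOR Q
t4 = P NAND t3 = P NAND ((R NAND (S NOR Q)) XNOR Q)
t5 = t4 NAND t1 = (P NAND ((R NAND (S NOR Q)) XNOR Q)) NAND (S NOR Q)
t6 = P NAND t5 = P NAND ((P NAND ((R NAND (S NOR Q)) XNOR Q)) NAND (S NOR Q))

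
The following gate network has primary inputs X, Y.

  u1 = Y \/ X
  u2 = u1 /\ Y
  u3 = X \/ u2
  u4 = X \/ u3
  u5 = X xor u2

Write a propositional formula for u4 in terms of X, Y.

X \/ (X \/ ((Y \/ X) /\ Y))

u1 = Y \/ X
u2 = u1 /\ Y = (Y \/ X) /\ Y
u3 = X \/ u2 = X \/ ((Y \/ X) /\ Y)
u4 = X \/ u3 = X \/ (X \/ ((Y \/ X) /\ Y))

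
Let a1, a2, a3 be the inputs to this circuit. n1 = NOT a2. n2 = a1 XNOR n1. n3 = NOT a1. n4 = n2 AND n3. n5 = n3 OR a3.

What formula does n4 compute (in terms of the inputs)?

n1 = NOT a2
n2 = a1 XNOR n1 = a1 XNOR NOT a2
n3 = NOT a1
n4 = n2 AND n3 = (a1 XNOR NOT a2) AND NOT a1

(a1 XNOR NOT a2) AND NOT a1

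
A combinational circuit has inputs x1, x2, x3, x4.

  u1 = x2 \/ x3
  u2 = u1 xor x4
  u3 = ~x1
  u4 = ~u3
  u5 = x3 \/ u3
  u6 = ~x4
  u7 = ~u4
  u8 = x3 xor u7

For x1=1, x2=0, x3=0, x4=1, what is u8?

u3 = ~1 = 0
u4 = ~0 = 1
u7 = ~1 = 0
u8 = 0 xor 0 = 0

0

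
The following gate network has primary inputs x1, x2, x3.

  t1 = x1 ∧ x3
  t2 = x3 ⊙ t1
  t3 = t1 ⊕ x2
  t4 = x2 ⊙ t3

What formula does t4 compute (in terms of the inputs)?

t1 = x1 ∧ x3
t3 = t1 ⊕ x2 = (x1 ∧ x3) ⊕ x2
t4 = x2 ⊙ t3 = x2 ⊙ ((x1 ∧ x3) ⊕ x2)

x2 ⊙ ((x1 ∧ x3) ⊕ x2)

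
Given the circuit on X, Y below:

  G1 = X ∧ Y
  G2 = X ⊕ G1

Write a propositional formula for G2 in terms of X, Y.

X ⊕ (X ∧ Y)

G1 = X ∧ Y
G2 = X ⊕ G1 = X ⊕ (X ∧ Y)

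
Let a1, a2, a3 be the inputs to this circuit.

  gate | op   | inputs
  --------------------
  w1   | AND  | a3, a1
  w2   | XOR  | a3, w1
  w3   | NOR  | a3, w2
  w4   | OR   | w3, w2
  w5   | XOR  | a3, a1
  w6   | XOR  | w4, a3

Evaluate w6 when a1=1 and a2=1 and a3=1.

w1 = 1 AND 1 = 1
w2 = 1 XOR 1 = 0
w3 = 1 NOR 0 = 0
w4 = 0 OR 0 = 0
w6 = 0 XOR 1 = 1

1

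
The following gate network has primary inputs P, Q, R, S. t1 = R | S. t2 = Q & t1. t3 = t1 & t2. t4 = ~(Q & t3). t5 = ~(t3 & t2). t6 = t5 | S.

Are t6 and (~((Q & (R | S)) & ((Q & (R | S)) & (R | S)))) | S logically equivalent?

t1 = R | S
t2 = Q & t1 = Q & (R | S)
t3 = t1 & t2 = (R | S) & (Q & (R | S))
t5 = ~(t3 & t2) = ~(((R | S) & (Q & (R | S))) & (Q & (R | S)))
t6 = t5 | S = (~(((R | S) & (Q & (R | S))) & (Q & (R | S)))) | S
At P=0, Q=1, R=1, S=0: circuit gives 0, formula gives 0.
At P=0, Q=0, R=0, S=0: circuit gives 1, formula gives 1.
Agrees on all 16 inputs.

Yes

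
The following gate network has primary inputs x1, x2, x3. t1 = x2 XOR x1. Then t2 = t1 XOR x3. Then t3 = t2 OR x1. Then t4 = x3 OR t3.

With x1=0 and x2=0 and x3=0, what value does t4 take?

0

t1 = 0 XOR 0 = 0
t2 = 0 XOR 0 = 0
t3 = 0 OR 0 = 0
t4 = 0 OR 0 = 0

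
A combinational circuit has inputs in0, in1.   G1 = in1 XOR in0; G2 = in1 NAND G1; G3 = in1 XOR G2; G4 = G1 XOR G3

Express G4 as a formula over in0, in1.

G1 = in1 XOR in0
G2 = in1 NAND G1 = in1 NAND (in1 XOR in0)
G3 = in1 XOR G2 = in1 XOR (in1 NAND (in1 XOR in0))
G4 = G1 XOR G3 = (in1 XOR in0) XOR (in1 XOR (in1 NAND (in1 XOR in0)))

(in1 XOR in0) XOR (in1 XOR (in1 NAND (in1 XOR in0)))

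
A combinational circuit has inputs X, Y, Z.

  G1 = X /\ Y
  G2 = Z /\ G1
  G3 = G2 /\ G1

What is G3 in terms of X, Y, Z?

(Z /\ (X /\ Y)) /\ (X /\ Y)

G1 = X /\ Y
G2 = Z /\ G1 = Z /\ (X /\ Y)
G3 = G2 /\ G1 = (Z /\ (X /\ Y)) /\ (X /\ Y)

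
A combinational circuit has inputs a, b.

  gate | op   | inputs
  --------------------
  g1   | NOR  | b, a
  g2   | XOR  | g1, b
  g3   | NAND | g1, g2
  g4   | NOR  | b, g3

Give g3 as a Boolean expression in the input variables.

(b NOR a) NAND ((b NOR a) XOR b)

g1 = b NOR a
g2 = g1 XOR b = (b NOR a) XOR b
g3 = g1 NAND g2 = (b NOR a) NAND ((b NOR a) XOR b)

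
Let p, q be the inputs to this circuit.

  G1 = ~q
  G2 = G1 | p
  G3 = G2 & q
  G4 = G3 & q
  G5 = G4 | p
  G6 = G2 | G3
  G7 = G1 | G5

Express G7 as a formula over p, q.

~q | ((((~q | p) & q) & q) | p)

G1 = ~q
G2 = G1 | p = ~q | p
G3 = G2 & q = (~q | p) & q
G4 = G3 & q = ((~q | p) & q) & q
G5 = G4 | p = (((~q | p) & q) & q) | p
G7 = G1 | G5 = ~q | ((((~q | p) & q) & q) | p)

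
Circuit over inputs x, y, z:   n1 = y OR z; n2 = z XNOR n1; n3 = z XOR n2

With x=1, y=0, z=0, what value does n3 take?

n1 = 0 OR 0 = 0
n2 = 0 XNOR 0 = 1
n3 = 0 XOR 1 = 1

1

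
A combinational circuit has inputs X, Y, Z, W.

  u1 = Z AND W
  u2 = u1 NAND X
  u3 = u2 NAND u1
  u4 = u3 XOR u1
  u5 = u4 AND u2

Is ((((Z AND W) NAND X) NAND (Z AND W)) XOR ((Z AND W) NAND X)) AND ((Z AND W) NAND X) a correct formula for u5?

u1 = Z AND W
u2 = u1 NAND X = (Z AND W) NAND X
u3 = u2 NAND u1 = ((Z AND W) NAND X) NAND (Z AND W)
u4 = u3 XOR u1 = (((Z AND W) NAND X) NAND (Z AND W)) XOR (Z AND W)
u5 = u4 AND u2 = ((((Z AND W) NAND X) NAND (Z AND W)) XOR (Z AND W)) AND ((Z AND W) NAND X)
At X=0, Y=0, Z=0, W=0: circuit gives 1, formula gives 0.

No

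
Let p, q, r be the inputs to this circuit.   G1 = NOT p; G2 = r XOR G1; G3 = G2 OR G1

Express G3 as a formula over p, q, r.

G1 = NOT p
G2 = r XOR G1 = r XOR NOT p
G3 = G2 OR G1 = (r XOR NOT p) OR NOT p

(r XOR NOT p) OR NOT p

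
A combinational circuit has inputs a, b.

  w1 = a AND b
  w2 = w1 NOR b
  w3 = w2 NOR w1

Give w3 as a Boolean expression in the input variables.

w1 = a AND b
w2 = w1 NOR b = (a AND b) NOR b
w3 = w2 NOR w1 = ((a AND b) NOR b) NOR (a AND b)

((a AND b) NOR b) NOR (a AND b)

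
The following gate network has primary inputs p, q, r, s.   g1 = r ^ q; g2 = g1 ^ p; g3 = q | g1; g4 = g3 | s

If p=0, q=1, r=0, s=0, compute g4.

g1 = 0 ^ 1 = 1
g3 = 1 | 1 = 1
g4 = 1 | 0 = 1

1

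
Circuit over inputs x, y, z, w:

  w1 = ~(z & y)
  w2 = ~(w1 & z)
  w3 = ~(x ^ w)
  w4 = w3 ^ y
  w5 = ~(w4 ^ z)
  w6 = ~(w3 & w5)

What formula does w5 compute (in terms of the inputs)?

~(((~(x ^ w)) ^ y) ^ z)

w3 = ~(x ^ w)
w4 = w3 ^ y = (~(x ^ w)) ^ y
w5 = ~(w4 ^ z) = ~(((~(x ^ w)) ^ y) ^ z)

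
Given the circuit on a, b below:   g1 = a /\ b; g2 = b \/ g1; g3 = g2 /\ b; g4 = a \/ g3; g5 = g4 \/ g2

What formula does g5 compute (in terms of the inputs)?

g1 = a /\ b
g2 = b \/ g1 = b \/ (a /\ b)
g3 = g2 /\ b = (b \/ (a /\ b)) /\ b
g4 = a \/ g3 = a \/ ((b \/ (a /\ b)) /\ b)
g5 = g4 \/ g2 = (a \/ ((b \/ (a /\ b)) /\ b)) \/ (b \/ (a /\ b))

(a \/ ((b \/ (a /\ b)) /\ b)) \/ (b \/ (a /\ b))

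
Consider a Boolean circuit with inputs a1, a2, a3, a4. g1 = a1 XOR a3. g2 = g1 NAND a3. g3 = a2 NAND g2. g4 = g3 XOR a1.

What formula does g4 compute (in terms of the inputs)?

g1 = a1 XOR a3
g2 = g1 NAND a3 = (a1 XOR a3) NAND a3
g3 = a2 NAND g2 = a2 NAND ((a1 XOR a3) NAND a3)
g4 = g3 XOR a1 = (a2 NAND ((a1 XOR a3) NAND a3)) XOR a1

(a2 NAND ((a1 XOR a3) NAND a3)) XOR a1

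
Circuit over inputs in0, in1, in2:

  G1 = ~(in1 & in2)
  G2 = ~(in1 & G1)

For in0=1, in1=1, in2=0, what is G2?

0

G1 = ~(1 & 0) = 1
G2 = ~(1 & 1) = 0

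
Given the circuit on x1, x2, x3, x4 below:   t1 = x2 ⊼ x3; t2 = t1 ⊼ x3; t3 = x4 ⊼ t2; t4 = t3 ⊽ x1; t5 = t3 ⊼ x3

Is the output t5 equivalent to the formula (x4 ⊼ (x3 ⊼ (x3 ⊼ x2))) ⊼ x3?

t1 = x2 ⊼ x3
t2 = t1 ⊼ x3 = (x2 ⊼ x3) ⊼ x3
t3 = x4 ⊼ t2 = x4 ⊼ ((x2 ⊼ x3) ⊼ x3)
t5 = t3 ⊼ x3 = (x4 ⊼ ((x2 ⊼ x3) ⊼ x3)) ⊼ x3
At x1=0, x2=0, x3=1, x4=0: circuit gives 0, formula gives 0.
At x1=0, x2=0, x3=0, x4=0: circuit gives 1, formula gives 1.
Agrees on all 16 inputs.

Yes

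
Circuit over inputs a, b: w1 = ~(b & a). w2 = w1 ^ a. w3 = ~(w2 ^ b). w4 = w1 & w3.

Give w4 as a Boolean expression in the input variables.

w1 = ~(b & a)
w2 = w1 ^ a = (~(b & a)) ^ a
w3 = ~(w2 ^ b) = ~(((~(b & a)) ^ a) ^ b)
w4 = w1 & w3 = (~(b & a)) & (~(((~(b & a)) ^ a) ^ b))

(~(b & a)) & (~(((~(b & a)) ^ a) ^ b))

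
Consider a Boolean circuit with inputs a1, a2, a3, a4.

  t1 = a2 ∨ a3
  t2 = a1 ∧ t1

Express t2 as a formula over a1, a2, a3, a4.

a1 ∧ (a2 ∨ a3)

t1 = a2 ∨ a3
t2 = a1 ∧ t1 = a1 ∧ (a2 ∨ a3)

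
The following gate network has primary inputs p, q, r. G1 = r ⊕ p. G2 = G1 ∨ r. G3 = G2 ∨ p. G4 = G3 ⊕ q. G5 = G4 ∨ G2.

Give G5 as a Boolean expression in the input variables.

((((r ⊕ p) ∨ r) ∨ p) ⊕ q) ∨ ((r ⊕ p) ∨ r)

G1 = r ⊕ p
G2 = G1 ∨ r = (r ⊕ p) ∨ r
G3 = G2 ∨ p = ((r ⊕ p) ∨ r) ∨ p
G4 = G3 ⊕ q = (((r ⊕ p) ∨ r) ∨ p) ⊕ q
G5 = G4 ∨ G2 = ((((r ⊕ p) ∨ r) ∨ p) ⊕ q) ∨ ((r ⊕ p) ∨ r)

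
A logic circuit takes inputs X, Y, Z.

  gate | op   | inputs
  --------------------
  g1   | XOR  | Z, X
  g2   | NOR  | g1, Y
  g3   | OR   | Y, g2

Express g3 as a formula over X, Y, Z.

g1 = Z XOR X
g2 = g1 NOR Y = (Z XOR X) NOR Y
g3 = Y OR g2 = Y OR ((Z XOR X) NOR Y)

Y OR ((Z XOR X) NOR Y)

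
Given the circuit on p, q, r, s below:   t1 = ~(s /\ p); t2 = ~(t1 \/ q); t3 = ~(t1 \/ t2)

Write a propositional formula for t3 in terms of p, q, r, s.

t1 = ~(s /\ p)
t2 = ~(t1 \/ q) = ~((~(s /\ p)) \/ q)
t3 = ~(t1 \/ t2) = ~((~(s /\ p)) \/ (~((~(s /\ p)) \/ q)))

~((~(s /\ p)) \/ (~((~(s /\ p)) \/ q)))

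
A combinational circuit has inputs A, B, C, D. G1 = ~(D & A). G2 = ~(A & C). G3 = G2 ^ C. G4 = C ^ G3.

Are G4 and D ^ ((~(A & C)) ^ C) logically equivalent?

G2 = ~(A & C)
G3 = G2 ^ C = (~(A & C)) ^ C
G4 = C ^ G3 = C ^ ((~(A & C)) ^ C)
At A=0, B=0, C=0, D=1: circuit gives 1, formula gives 0.

No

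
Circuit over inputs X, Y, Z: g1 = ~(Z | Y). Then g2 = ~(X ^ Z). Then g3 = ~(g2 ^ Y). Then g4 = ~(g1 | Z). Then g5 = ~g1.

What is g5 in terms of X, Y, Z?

g1 = ~(Z | Y)
g5 = ~g1 = ~(~(Z | Y))

~(~(Z | Y))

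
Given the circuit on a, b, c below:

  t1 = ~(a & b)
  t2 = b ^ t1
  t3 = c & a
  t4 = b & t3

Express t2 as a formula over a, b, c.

b ^ (~(a & b))

t1 = ~(a & b)
t2 = b ^ t1 = b ^ (~(a & b))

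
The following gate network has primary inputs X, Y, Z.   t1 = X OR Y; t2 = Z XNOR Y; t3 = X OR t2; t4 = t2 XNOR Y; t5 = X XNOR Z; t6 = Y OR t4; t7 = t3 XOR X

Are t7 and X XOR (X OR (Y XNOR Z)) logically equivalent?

t2 = Z XNOR Y
t3 = X OR t2 = X OR (Z XNOR Y)
t7 = t3 XOR X = (X OR (Z XNOR Y)) XOR X
At X=0, Y=0, Z=1: circuit gives 0, formula gives 0.
At X=0, Y=0, Z=0: circuit gives 1, formula gives 1.
Agrees on all 8 inputs.

Yes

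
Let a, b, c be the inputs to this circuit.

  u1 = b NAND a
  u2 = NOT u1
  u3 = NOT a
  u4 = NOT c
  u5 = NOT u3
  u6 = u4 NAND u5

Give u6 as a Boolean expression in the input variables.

u3 = NOT a
u4 = NOT c
u5 = NOT u3 = NOT NOT a
u6 = u4 NAND u5 = NOT c NAND NOT NOT a

NOT c NAND NOT NOT a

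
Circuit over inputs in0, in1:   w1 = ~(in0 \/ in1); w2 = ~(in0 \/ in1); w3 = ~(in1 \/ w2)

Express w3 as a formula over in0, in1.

w2 = ~(in0 \/ in1)
w3 = ~(in1 \/ w2) = ~(in1 \/ (~(in0 \/ in1)))

~(in1 \/ (~(in0 \/ in1)))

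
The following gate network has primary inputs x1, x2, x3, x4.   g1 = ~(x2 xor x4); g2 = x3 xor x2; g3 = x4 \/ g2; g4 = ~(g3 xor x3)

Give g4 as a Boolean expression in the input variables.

~((x4 \/ (x3 xor x2)) xor x3)

g2 = x3 xor x2
g3 = x4 \/ g2 = x4 \/ (x3 xor x2)
g4 = ~(g3 xor x3) = ~((x4 \/ (x3 xor x2)) xor x3)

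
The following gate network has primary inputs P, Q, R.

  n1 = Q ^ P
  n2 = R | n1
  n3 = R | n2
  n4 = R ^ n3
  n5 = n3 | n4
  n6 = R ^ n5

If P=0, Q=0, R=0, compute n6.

n1 = 0 ^ 0 = 0
n2 = 0 | 0 = 0
n3 = 0 | 0 = 0
n4 = 0 ^ 0 = 0
n5 = 0 | 0 = 0
n6 = 0 ^ 0 = 0

0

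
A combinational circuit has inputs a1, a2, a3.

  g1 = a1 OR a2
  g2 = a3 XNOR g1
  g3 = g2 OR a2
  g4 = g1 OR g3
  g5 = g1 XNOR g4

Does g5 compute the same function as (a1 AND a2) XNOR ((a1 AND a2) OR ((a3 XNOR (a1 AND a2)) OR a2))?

No

g1 = a1 OR a2
g2 = a3 XNOR g1 = a3 XNOR (a1 OR a2)
g3 = g2 OR a2 = (a3 XNOR (a1 OR a2)) OR a2
g4 = g1 OR g3 = (a1 OR a2) OR ((a3 XNOR (a1 OR a2)) OR a2)
g5 = g1 XNOR g4 = (a1 OR a2) XNOR ((a1 OR a2) OR ((a3 XNOR (a1 OR a2)) OR a2))
At a1=0, a2=1, a3=0: circuit gives 1, formula gives 0.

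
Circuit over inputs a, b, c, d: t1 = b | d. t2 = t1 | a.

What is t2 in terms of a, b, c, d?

(b | d) | a

t1 = b | d
t2 = t1 | a = (b | d) | a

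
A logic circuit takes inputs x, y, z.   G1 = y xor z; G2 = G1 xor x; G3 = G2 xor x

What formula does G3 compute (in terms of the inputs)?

((y xor z) xor x) xor x

G1 = y xor z
G2 = G1 xor x = (y xor z) xor x
G3 = G2 xor x = ((y xor z) xor x) xor x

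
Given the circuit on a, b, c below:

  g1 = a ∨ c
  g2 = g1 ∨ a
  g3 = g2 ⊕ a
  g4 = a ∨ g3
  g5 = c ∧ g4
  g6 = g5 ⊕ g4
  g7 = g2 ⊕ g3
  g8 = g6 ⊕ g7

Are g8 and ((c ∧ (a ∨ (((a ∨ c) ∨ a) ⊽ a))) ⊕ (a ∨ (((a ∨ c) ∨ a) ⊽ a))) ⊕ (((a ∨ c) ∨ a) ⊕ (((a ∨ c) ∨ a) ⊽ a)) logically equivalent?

g1 = a ∨ c
g2 = g1 ∨ a = (a ∨ c) ∨ a
g3 = g2 ⊕ a = ((a ∨ c) ∨ a) ⊕ a
g4 = a ∨ g3 = a ∨ (((a ∨ c) ∨ a) ⊕ a)
g5 = c ∧ g4 = c ∧ (a ∨ (((a ∨ c) ∨ a) ⊕ a))
g6 = g5 ⊕ g4 = (c ∧ (a ∨ (((a ∨ c) ∨ a) ⊕ a))) ⊕ (a ∨ (((a ∨ c) ∨ a) ⊕ a))
g7 = g2 ⊕ g3 = ((a ∨ c) ∨ a) ⊕ (((a ∨ c) ∨ a) ⊕ a)
g8 = g6 ⊕ g7 = ((c ∧ (a ∨ (((a ∨ c) ∨ a) ⊕ a))) ⊕ (a ∨ (((a ∨ c) ∨ a) ⊕ a))) ⊕ (((a ∨ c) ∨ a) ⊕ (((a ∨ c) ∨ a) ⊕ a))
At a=0, b=0, c=1: circuit gives 0, formula gives 1.

No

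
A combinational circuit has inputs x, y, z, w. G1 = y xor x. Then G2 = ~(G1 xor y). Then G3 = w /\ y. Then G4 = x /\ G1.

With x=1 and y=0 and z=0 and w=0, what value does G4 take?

1

G1 = 0 xor 1 = 1
G4 = 1 /\ 1 = 1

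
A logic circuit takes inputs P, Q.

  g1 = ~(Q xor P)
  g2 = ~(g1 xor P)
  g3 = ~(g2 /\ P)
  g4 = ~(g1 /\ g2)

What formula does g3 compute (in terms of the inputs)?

g1 = ~(Q xor P)
g2 = ~(g1 xor P) = ~((~(Q xor P)) xor P)
g3 = ~(g2 /\ P) = ~((~((~(Q xor P)) xor P)) /\ P)

~((~((~(Q xor P)) xor P)) /\ P)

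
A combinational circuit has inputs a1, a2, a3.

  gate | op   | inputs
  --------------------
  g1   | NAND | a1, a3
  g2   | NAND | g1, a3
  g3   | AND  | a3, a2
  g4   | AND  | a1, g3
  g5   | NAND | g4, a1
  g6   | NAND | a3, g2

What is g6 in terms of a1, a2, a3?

g1 = a1 NAND a3
g2 = g1 NAND a3 = (a1 NAND a3) NAND a3
g6 = a3 NAND g2 = a3 NAND ((a1 NAND a3) NAND a3)

a3 NAND ((a1 NAND a3) NAND a3)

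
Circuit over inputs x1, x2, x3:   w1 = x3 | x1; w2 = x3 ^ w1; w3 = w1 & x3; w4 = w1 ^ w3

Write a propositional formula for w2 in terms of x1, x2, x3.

w1 = x3 | x1
w2 = x3 ^ w1 = x3 ^ (x3 | x1)

x3 ^ (x3 | x1)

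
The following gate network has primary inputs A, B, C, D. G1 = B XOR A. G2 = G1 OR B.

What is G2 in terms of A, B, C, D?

G1 = B XOR A
G2 = G1 OR B = (B XOR A) OR B

(B XOR A) OR B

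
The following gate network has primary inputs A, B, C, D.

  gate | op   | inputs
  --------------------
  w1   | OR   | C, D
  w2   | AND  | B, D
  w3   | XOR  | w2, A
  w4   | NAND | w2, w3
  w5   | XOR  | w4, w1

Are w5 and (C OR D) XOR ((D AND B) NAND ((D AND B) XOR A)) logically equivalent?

w1 = C OR D
w2 = B AND D
w3 = w2 XOR A = (B AND D) XOR A
w4 = w2 NAND w3 = (B AND D) NAND ((B AND D) XOR A)
w5 = w4 XOR w1 = ((B AND D) NAND ((B AND D) XOR A)) XOR (C OR D)
At A=0, B=0, C=0, D=1: circuit gives 0, formula gives 0.
At A=0, B=0, C=0, D=0: circuit gives 1, formula gives 1.
Agrees on all 16 inputs.

Yes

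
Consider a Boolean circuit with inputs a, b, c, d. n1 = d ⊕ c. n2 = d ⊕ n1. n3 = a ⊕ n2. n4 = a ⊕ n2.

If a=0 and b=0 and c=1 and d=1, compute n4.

n1 = 1 ⊕ 1 = 0
n2 = 1 ⊕ 0 = 1
n4 = 0 ⊕ 1 = 1

1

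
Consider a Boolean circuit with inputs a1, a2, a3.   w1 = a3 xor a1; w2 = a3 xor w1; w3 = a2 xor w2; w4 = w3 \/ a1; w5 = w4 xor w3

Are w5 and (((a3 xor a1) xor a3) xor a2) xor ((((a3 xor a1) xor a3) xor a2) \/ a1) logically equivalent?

Yes

w1 = a3 xor a1
w2 = a3 xor w1 = a3 xor (a3 xor a1)
w3 = a2 xor w2 = a2 xor (a3 xor (a3 xor a1))
w4 = w3 \/ a1 = (a2 xor (a3 xor (a3 xor a1))) \/ a1
w5 = w4 xor w3 = ((a2 xor (a3 xor (a3 xor a1))) \/ a1) xor (a2 xor (a3 xor (a3 xor a1)))
At a1=0, a2=0, a3=0: circuit gives 0, formula gives 0.
At a1=1, a2=1, a3=0: circuit gives 1, formula gives 1.
Agrees on all 8 inputs.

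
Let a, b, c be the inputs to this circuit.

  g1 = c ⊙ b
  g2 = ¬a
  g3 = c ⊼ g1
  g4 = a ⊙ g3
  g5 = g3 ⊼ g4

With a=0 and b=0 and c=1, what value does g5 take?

g1 = 1 ⊙ 0 = 0
g3 = 1 ⊼ 0 = 1
g4 = 0 ⊙ 1 = 0
g5 = 1 ⊼ 0 = 1

1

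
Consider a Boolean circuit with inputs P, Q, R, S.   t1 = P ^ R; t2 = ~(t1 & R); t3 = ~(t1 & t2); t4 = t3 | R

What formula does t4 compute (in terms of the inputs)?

t1 = P ^ R
t2 = ~(t1 & R) = ~((P ^ R) & R)
t3 = ~(t1 & t2) = ~((P ^ R) & (~((P ^ R) & R)))
t4 = t3 | R = (~((P ^ R) & (~((P ^ R) & R)))) | R

(~((P ^ R) & (~((P ^ R) & R)))) | R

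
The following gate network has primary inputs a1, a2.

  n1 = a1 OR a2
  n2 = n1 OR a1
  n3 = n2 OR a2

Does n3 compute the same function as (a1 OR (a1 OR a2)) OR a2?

Yes

n1 = a1 OR a2
n2 = n1 OR a1 = (a1 OR a2) OR a1
n3 = n2 OR a2 = ((a1 OR a2) OR a1) OR a2
At a1=0, a2=0: circuit gives 0, formula gives 0.
At a1=0, a2=1: circuit gives 1, formula gives 1.
Agrees on all 4 inputs.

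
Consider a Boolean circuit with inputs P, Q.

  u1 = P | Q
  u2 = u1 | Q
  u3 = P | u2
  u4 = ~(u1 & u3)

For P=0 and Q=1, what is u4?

0

u1 = 0 | 1 = 1
u2 = 1 | 1 = 1
u3 = 0 | 1 = 1
u4 = ~(1 & 1) = 0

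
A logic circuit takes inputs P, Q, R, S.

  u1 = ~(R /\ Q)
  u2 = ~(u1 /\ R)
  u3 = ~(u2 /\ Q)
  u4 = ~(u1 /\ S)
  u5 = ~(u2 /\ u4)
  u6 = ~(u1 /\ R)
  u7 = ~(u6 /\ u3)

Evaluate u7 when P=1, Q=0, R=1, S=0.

1

u1 = ~(1 /\ 0) = 1
u2 = ~(1 /\ 1) = 0
u3 = ~(0 /\ 0) = 1
u6 = ~(1 /\ 1) = 0
u7 = ~(0 /\ 1) = 1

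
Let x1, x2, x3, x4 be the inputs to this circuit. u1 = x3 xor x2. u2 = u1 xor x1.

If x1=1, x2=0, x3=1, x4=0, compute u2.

0

u1 = 1 xor 0 = 1
u2 = 1 xor 1 = 0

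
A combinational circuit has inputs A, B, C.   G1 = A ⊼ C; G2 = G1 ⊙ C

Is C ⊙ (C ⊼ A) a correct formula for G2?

Yes

G1 = A ⊼ C
G2 = G1 ⊙ C = (A ⊼ C) ⊙ C
At A=0, B=0, C=0: circuit gives 0, formula gives 0.
At A=0, B=0, C=1: circuit gives 1, formula gives 1.
Agrees on all 8 inputs.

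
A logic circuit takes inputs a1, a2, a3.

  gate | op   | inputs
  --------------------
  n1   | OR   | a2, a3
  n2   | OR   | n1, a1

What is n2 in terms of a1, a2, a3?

n1 = a2 OR a3
n2 = n1 OR a1 = (a2 OR a3) OR a1

(a2 OR a3) OR a1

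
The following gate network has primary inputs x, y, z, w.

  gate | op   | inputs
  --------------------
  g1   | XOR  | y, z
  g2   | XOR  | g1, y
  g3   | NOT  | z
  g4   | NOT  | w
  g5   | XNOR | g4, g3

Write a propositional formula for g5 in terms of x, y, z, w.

NOT w XNOR NOT z

g3 = NOT z
g4 = NOT w
g5 = g4 XNOR g3 = NOT w XNOR NOT z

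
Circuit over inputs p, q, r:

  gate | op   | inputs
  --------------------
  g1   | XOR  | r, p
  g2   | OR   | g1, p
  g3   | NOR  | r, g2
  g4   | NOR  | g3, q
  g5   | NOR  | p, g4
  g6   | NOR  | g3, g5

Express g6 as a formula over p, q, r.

g1 = r XOR p
g2 = g1 OR p = (r XOR p) OR p
g3 = r NOR g2 = r NOR ((r XOR p) OR p)
g4 = g3 NOR q = (r NOR ((r XOR p) OR p)) NOR q
g5 = p NOR g4 = p NOR ((r NOR ((r XOR p) OR p)) NOR q)
g6 = g3 NOR g5 = (r NOR ((r XOR p) OR p)) NOR (p NOR ((r NOR ((r XOR p) OR p)) NOR q))

(r NOR ((r XOR p) OR p)) NOR (p NOR ((r NOR ((r XOR p) OR p)) NOR q))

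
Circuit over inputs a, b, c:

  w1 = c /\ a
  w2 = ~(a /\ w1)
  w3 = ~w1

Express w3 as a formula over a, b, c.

w1 = c /\ a
w3 = ~w1 = ~(c /\ a)

~(c /\ a)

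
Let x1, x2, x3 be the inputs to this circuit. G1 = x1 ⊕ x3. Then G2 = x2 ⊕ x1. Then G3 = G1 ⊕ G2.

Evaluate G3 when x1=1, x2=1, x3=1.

G1 = 1 ⊕ 1 = 0
G2 = 1 ⊕ 1 = 0
G3 = 0 ⊕ 0 = 0

0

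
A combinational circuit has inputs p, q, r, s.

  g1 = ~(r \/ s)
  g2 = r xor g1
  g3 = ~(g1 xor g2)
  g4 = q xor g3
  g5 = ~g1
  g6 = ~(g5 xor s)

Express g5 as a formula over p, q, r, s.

~(~(r \/ s))

g1 = ~(r \/ s)
g5 = ~g1 = ~(~(r \/ s))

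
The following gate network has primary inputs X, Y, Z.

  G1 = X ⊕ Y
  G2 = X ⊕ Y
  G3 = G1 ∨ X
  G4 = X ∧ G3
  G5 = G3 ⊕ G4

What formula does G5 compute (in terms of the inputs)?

((X ⊕ Y) ∨ X) ⊕ (X ∧ ((X ⊕ Y) ∨ X))

G1 = X ⊕ Y
G3 = G1 ∨ X = (X ⊕ Y) ∨ X
G4 = X ∧ G3 = X ∧ ((X ⊕ Y) ∨ X)
G5 = G3 ⊕ G4 = ((X ⊕ Y) ∨ X) ⊕ (X ∧ ((X ⊕ Y) ∨ X))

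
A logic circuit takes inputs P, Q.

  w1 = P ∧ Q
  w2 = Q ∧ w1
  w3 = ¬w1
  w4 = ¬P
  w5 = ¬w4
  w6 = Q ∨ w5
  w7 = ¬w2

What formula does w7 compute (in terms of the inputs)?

¬(Q ∧ (P ∧ Q))

w1 = P ∧ Q
w2 = Q ∧ w1 = Q ∧ (P ∧ Q)
w7 = ¬w2 = ¬(Q ∧ (P ∧ Q))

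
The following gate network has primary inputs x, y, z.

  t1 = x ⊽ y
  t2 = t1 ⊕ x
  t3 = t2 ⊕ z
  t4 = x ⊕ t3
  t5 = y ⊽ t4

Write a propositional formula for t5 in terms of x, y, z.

y ⊽ (x ⊕ (((x ⊽ y) ⊕ x) ⊕ z))

t1 = x ⊽ y
t2 = t1 ⊕ x = (x ⊽ y) ⊕ x
t3 = t2 ⊕ z = ((x ⊽ y) ⊕ x) ⊕ z
t4 = x ⊕ t3 = x ⊕ (((x ⊽ y) ⊕ x) ⊕ z)
t5 = y ⊽ t4 = y ⊽ (x ⊕ (((x ⊽ y) ⊕ x) ⊕ z))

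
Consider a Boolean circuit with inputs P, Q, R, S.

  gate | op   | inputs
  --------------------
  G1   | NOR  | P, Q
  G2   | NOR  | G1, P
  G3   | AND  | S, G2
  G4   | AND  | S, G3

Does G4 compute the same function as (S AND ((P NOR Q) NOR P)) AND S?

Yes

G1 = P NOR Q
G2 = G1 NOR P = (P NOR Q) NOR P
G3 = S AND G2 = S AND ((P NOR Q) NOR P)
G4 = S AND G3 = S AND (S AND ((P NOR Q) NOR P))
At P=0, Q=0, R=0, S=0: circuit gives 0, formula gives 0.
At P=0, Q=1, R=0, S=1: circuit gives 1, formula gives 1.
Agrees on all 16 inputs.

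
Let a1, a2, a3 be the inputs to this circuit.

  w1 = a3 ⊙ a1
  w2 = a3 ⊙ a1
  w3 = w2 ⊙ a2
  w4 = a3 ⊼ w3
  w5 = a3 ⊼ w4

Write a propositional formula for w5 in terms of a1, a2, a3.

a3 ⊼ (a3 ⊼ ((a3 ⊙ a1) ⊙ a2))

w2 = a3 ⊙ a1
w3 = w2 ⊙ a2 = (a3 ⊙ a1) ⊙ a2
w4 = a3 ⊼ w3 = a3 ⊼ ((a3 ⊙ a1) ⊙ a2)
w5 = a3 ⊼ w4 = a3 ⊼ (a3 ⊼ ((a3 ⊙ a1) ⊙ a2))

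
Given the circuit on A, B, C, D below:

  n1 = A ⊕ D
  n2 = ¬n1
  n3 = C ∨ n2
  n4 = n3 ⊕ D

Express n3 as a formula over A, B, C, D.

C ∨ ¬(A ⊕ D)

n1 = A ⊕ D
n2 = ¬n1 = ¬(A ⊕ D)
n3 = C ∨ n2 = C ∨ ¬(A ⊕ D)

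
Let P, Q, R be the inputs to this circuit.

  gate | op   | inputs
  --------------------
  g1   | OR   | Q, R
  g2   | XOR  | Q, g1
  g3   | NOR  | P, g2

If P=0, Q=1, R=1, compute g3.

g1 = 1 OR 1 = 1
g2 = 1 XOR 1 = 0
g3 = 0 NOR 0 = 1

1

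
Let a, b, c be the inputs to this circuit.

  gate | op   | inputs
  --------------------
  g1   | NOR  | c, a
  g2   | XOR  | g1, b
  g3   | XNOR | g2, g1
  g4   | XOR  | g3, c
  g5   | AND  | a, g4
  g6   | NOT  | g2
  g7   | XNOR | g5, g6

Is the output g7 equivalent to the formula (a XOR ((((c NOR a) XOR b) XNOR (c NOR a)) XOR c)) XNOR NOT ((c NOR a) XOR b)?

g1 = c NOR a
g2 = g1 XOR b = (c NOR a) XOR b
g3 = g2 XNOR g1 = ((c NOR a) XOR b) XNOR (c NOR a)
g4 = g3 XOR c = (((c NOR a) XOR b) XNOR (c NOR a)) XOR c
g5 = a AND g4 = a AND ((((c NOR a) XOR b) XNOR (c NOR a)) XOR c)
g6 = NOT g2 = NOT ((c NOR a) XOR b)
g7 = g5 XNOR g6 = (a AND ((((c NOR a) XOR b) XNOR (c NOR a)) XOR c)) XNOR NOT ((c NOR a) XOR b)
At a=0, b=0, c=0: circuit gives 1, formula gives 0.

No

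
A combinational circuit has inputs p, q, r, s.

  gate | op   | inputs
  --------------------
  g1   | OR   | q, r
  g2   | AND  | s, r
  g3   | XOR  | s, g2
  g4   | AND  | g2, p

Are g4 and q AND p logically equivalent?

No

g2 = s AND r
g4 = g2 AND p = (s AND r) AND p
At p=1, q=0, r=1, s=1: circuit gives 1, formula gives 0.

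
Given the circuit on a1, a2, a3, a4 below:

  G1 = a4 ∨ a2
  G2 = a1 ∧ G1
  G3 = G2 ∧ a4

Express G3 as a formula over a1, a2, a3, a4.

(a1 ∧ (a4 ∨ a2)) ∧ a4

G1 = a4 ∨ a2
G2 = a1 ∧ G1 = a1 ∧ (a4 ∨ a2)
G3 = G2 ∧ a4 = (a1 ∧ (a4 ∨ a2)) ∧ a4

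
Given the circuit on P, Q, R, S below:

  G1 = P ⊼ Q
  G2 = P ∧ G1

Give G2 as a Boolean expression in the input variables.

P ∧ (P ⊼ Q)

G1 = P ⊼ Q
G2 = P ∧ G1 = P ∧ (P ⊼ Q)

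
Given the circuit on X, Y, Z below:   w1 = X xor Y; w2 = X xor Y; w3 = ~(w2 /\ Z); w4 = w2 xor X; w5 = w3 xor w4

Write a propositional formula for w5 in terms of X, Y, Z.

w2 = X xor Y
w3 = ~(w2 /\ Z) = ~((X xor Y) /\ Z)
w4 = w2 xor X = (X xor Y) xor X
w5 = w3 xor w4 = (~((X xor Y) /\ Z)) xor ((X xor Y) xor X)

(~((X xor Y) /\ Z)) xor ((X xor Y) xor X)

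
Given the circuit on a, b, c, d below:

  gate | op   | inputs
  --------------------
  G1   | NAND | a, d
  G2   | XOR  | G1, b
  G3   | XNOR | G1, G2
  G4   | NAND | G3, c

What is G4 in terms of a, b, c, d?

G1 = a NAND d
G2 = G1 XOR b = (a NAND d) XOR b
G3 = G1 XNOR G2 = (a NAND d) XNOR ((a NAND d) XOR b)
G4 = G3 NAND c = ((a NAND d) XNOR ((a NAND d) XOR b)) NAND c

((a NAND d) XNOR ((a NAND d) XOR b)) NAND c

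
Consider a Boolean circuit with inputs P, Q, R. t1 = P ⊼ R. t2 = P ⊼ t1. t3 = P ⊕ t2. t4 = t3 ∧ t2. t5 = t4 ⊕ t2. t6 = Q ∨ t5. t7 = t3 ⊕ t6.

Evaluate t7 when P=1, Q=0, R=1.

t1 = 1 ⊼ 1 = 0
t2 = 1 ⊼ 0 = 1
t3 = 1 ⊕ 1 = 0
t4 = 0 ∧ 1 = 0
t5 = 0 ⊕ 1 = 1
t6 = 0 ∨ 1 = 1
t7 = 0 ⊕ 1 = 1

1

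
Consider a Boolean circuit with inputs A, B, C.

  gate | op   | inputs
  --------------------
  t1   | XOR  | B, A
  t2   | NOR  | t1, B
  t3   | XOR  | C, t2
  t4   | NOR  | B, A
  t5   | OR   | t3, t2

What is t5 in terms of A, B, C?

t1 = B XOR A
t2 = t1 NOR B = (B XOR A) NOR B
t3 = C XOR t2 = C XOR ((B XOR A) NOR B)
t5 = t3 OR t2 = (C XOR ((B XOR A) NOR B)) OR ((B XOR A) NOR B)

(C XOR ((B XOR A) NOR B)) OR ((B XOR A) NOR B)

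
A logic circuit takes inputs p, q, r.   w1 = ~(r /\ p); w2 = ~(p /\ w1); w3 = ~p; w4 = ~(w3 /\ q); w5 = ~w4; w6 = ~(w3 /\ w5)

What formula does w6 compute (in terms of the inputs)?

w3 = ~p
w4 = ~(w3 /\ q) = ~(~p /\ q)
w5 = ~w4 = ~(~(~p /\ q))
w6 = ~(w3 /\ w5) = ~(~p /\ ~(~(~p /\ q)))

~(~p /\ ~(~(~p /\ q)))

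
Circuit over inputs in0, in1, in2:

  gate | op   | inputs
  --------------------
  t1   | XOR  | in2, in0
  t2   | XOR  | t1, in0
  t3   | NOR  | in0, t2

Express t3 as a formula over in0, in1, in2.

t1 = in2 XOR in0
t2 = t1 XOR in0 = (in2 XOR in0) XOR in0
t3 = in0 NOR t2 = in0 NOR ((in2 XOR in0) XOR in0)

in0 NOR ((in2 XOR in0) XOR in0)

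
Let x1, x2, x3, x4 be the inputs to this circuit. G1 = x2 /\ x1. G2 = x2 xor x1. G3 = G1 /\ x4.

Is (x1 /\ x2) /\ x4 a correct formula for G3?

Yes

G1 = x2 /\ x1
G3 = G1 /\ x4 = (x2 /\ x1) /\ x4
At x1=0, x2=0, x3=0, x4=0: circuit gives 0, formula gives 0.
At x1=1, x2=1, x3=0, x4=1: circuit gives 1, formula gives 1.
Agrees on all 16 inputs.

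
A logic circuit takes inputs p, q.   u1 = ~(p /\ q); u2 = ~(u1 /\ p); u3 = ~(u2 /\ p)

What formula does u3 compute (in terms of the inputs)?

~((~((~(p /\ q)) /\ p)) /\ p)

u1 = ~(p /\ q)
u2 = ~(u1 /\ p) = ~((~(p /\ q)) /\ p)
u3 = ~(u2 /\ p) = ~((~((~(p /\ q)) /\ p)) /\ p)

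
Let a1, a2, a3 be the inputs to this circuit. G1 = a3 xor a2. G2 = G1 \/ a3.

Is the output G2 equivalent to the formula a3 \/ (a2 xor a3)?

Yes

G1 = a3 xor a2
G2 = G1 \/ a3 = (a3 xor a2) \/ a3
At a1=0, a2=0, a3=0: circuit gives 0, formula gives 0.
At a1=0, a2=0, a3=1: circuit gives 1, formula gives 1.
Agrees on all 8 inputs.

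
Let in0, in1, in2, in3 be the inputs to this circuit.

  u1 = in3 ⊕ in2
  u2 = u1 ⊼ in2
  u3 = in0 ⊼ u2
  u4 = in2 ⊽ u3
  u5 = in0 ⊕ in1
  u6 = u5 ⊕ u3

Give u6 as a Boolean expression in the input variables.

(in0 ⊕ in1) ⊕ (in0 ⊼ ((in3 ⊕ in2) ⊼ in2))

u1 = in3 ⊕ in2
u2 = u1 ⊼ in2 = (in3 ⊕ in2) ⊼ in2
u3 = in0 ⊼ u2 = in0 ⊼ ((in3 ⊕ in2) ⊼ in2)
u5 = in0 ⊕ in1
u6 = u5 ⊕ u3 = (in0 ⊕ in1) ⊕ (in0 ⊼ ((in3 ⊕ in2) ⊼ in2))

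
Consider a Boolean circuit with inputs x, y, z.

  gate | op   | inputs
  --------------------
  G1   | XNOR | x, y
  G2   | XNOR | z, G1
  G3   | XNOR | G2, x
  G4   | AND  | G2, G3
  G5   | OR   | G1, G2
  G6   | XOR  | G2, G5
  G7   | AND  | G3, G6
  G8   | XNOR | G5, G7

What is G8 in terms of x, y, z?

((x XNOR y) OR (z XNOR (x XNOR y))) XNOR (((z XNOR (x XNOR y)) XNOR x) AND ((z XNOR (x XNOR y)) XOR ((x XNOR y) OR (z XNOR (x XNOR y)))))

G1 = x XNOR y
G2 = z XNOR G1 = z XNOR (x XNOR y)
G3 = G2 XNOR x = (z XNOR (x XNOR y)) XNOR x
G5 = G1 OR G2 = (x XNOR y) OR (z XNOR (x XNOR y))
G6 = G2 XOR G5 = (z XNOR (x XNOR y)) XOR ((x XNOR y) OR (z XNOR (x XNOR y)))
G7 = G3 AND G6 = ((z XNOR (x XNOR y)) XNOR x) AND ((z XNOR (x XNOR y)) XOR ((x XNOR y) OR (z XNOR (x XNOR y))))
G8 = G5 XNOR G7 = ((x XNOR y) OR (z XNOR (x XNOR y))) XNOR (((z XNOR (x XNOR y)) XNOR x) AND ((z XNOR (x XNOR y)) XOR ((x XNOR y) OR (z XNOR (x XNOR y)))))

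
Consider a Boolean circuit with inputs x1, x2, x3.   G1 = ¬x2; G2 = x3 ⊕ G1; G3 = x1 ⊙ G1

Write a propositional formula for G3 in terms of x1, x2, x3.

x1 ⊙ ¬x2

G1 = ¬x2
G3 = x1 ⊙ G1 = x1 ⊙ ¬x2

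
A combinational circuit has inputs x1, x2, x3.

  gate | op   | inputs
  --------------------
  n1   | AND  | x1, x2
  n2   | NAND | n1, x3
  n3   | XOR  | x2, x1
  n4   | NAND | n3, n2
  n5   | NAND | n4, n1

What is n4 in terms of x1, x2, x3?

(x2 XOR x1) NAND ((x1 AND x2) NAND x3)

n1 = x1 AND x2
n2 = n1 NAND x3 = (x1 AND x2) NAND x3
n3 = x2 XOR x1
n4 = n3 NAND n2 = (x2 XOR x1) NAND ((x1 AND x2) NAND x3)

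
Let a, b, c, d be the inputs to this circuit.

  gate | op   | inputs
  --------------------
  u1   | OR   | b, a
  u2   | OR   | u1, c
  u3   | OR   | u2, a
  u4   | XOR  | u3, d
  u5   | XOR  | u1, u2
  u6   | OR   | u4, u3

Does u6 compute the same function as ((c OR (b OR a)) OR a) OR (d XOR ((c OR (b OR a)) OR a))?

u1 = b OR a
u2 = u1 OR c = (b OR a) OR c
u3 = u2 OR a = ((b OR a) OR c) OR a
u4 = u3 XOR d = (((b OR a) OR c) OR a) XOR d
u6 = u4 OR u3 = ((((b OR a) OR c) OR a) XOR d) OR (((b OR a) OR c) OR a)
At a=0, b=0, c=0, d=0: circuit gives 0, formula gives 0.
At a=0, b=0, c=0, d=1: circuit gives 1, formula gives 1.
Agrees on all 16 inputs.

Yes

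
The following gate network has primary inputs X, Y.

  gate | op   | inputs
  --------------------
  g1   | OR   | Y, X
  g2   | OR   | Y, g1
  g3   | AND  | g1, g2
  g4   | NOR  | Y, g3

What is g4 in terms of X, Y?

Y NOR ((Y OR X) AND (Y OR (Y OR X)))

g1 = Y OR X
g2 = Y OR g1 = Y OR (Y OR X)
g3 = g1 AND g2 = (Y OR X) AND (Y OR (Y OR X))
g4 = Y NOR g3 = Y NOR ((Y OR X) AND (Y OR (Y OR X)))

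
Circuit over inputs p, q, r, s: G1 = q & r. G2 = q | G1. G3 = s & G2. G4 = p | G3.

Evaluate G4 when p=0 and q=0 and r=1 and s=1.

0

G1 = 0 & 1 = 0
G2 = 0 | 0 = 0
G3 = 1 & 0 = 0
G4 = 0 | 0 = 0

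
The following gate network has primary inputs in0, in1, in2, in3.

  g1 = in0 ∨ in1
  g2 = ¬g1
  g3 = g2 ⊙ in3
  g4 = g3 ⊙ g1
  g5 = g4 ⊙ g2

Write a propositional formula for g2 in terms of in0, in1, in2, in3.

¬(in0 ∨ in1)

g1 = in0 ∨ in1
g2 = ¬g1 = ¬(in0 ∨ in1)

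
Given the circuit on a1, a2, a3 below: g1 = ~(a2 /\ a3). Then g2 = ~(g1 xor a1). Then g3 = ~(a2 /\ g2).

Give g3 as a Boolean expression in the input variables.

~(a2 /\ (~((~(a2 /\ a3)) xor a1)))

g1 = ~(a2 /\ a3)
g2 = ~(g1 xor a1) = ~((~(a2 /\ a3)) xor a1)
g3 = ~(a2 /\ g2) = ~(a2 /\ (~((~(a2 /\ a3)) xor a1)))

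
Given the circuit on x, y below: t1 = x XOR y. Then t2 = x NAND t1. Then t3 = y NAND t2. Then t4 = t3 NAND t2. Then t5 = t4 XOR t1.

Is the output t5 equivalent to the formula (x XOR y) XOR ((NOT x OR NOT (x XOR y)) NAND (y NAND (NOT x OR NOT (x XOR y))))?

t1 = x XOR y
t2 = x NAND t1 = x NAND (x XOR y)
t3 = y NAND t2 = y NAND (x NAND (x XOR y))
t4 = t3 NAND t2 = (y NAND (x NAND (x XOR y))) NAND (x NAND (x XOR y))
t5 = t4 XOR t1 = ((y NAND (x NAND (x XOR y))) NAND (x NAND (x XOR y))) XOR (x XOR y)
At x=0, y=0: circuit gives 0, formula gives 0.
At x=1, y=1: circuit gives 1, formula gives 1.
Agrees on all 4 inputs.

Yes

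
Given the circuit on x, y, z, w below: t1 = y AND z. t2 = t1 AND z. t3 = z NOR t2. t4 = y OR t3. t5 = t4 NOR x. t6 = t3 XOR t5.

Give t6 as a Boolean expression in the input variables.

(z NOR ((y AND z) AND z)) XOR ((y OR (z NOR ((y AND z) AND z))) NOR x)

t1 = y AND z
t2 = t1 AND z = (y AND z) AND z
t3 = z NOR t2 = z NOR ((y AND z) AND z)
t4 = y OR t3 = y OR (z NOR ((y AND z) AND z))
t5 = t4 NOR x = (y OR (z NOR ((y AND z) AND z))) NOR x
t6 = t3 XOR t5 = (z NOR ((y AND z) AND z)) XOR ((y OR (z NOR ((y AND z) AND z))) NOR x)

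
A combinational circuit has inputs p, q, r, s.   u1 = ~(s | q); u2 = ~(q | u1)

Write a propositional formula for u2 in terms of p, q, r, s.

~(q | (~(s | q)))

u1 = ~(s | q)
u2 = ~(q | u1) = ~(q | (~(s | q)))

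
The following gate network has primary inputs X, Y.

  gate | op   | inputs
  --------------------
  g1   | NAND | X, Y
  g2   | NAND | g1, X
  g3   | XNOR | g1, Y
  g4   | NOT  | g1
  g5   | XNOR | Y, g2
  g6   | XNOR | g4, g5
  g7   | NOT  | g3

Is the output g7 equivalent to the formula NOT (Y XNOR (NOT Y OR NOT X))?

Yes

g1 = X NAND Y
g3 = g1 XNOR Y = (X NAND Y) XNOR Y
g7 = NOT g3 = NOT ((X NAND Y) XNOR Y)
At X=0, Y=1: circuit gives 0, formula gives 0.
At X=0, Y=0: circuit gives 1, formula gives 1.
Agrees on all 4 inputs.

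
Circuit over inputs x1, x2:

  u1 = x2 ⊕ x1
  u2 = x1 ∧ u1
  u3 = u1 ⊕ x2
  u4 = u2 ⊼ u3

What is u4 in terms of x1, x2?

(x1 ∧ (x2 ⊕ x1)) ⊼ ((x2 ⊕ x1) ⊕ x2)

u1 = x2 ⊕ x1
u2 = x1 ∧ u1 = x1 ∧ (x2 ⊕ x1)
u3 = u1 ⊕ x2 = (x2 ⊕ x1) ⊕ x2
u4 = u2 ⊼ u3 = (x1 ∧ (x2 ⊕ x1)) ⊼ ((x2 ⊕ x1) ⊕ x2)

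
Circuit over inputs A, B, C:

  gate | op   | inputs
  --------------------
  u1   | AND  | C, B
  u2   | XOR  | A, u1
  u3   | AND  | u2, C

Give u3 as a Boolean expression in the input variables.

u1 = C AND B
u2 = A XOR u1 = A XOR (C AND B)
u3 = u2 AND C = (A XOR (C AND B)) AND C

(A XOR (C AND B)) AND C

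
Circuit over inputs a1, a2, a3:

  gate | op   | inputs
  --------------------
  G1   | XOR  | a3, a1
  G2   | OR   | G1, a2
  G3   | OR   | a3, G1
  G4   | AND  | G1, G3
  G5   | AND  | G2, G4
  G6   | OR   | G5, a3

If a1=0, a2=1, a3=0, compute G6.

0

G1 = 0 XOR 0 = 0
G2 = 0 OR 1 = 1
G3 = 0 OR 0 = 0
G4 = 0 AND 0 = 0
G5 = 1 AND 0 = 0
G6 = 0 OR 0 = 0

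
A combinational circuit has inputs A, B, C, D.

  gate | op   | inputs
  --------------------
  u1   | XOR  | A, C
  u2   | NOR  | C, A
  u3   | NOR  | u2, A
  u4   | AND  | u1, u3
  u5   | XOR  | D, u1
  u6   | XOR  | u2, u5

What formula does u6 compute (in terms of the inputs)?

(C NOR A) XOR (D XOR (A XOR C))

u1 = A XOR C
u2 = C NOR A
u5 = D XOR u1 = D XOR (A XOR C)
u6 = u2 XOR u5 = (C NOR A) XOR (D XOR (A XOR C))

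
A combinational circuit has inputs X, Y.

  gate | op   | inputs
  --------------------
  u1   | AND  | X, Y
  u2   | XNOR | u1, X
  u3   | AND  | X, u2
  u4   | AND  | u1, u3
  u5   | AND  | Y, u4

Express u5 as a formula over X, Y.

Y AND ((X AND Y) AND (X AND ((X AND Y) XNOR X)))

u1 = X AND Y
u2 = u1 XNOR X = (X AND Y) XNOR X
u3 = X AND u2 = X AND ((X AND Y) XNOR X)
u4 = u1 AND u3 = (X AND Y) AND (X AND ((X AND Y) XNOR X))
u5 = Y AND u4 = Y AND ((X AND Y) AND (X AND ((X AND Y) XNOR X)))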